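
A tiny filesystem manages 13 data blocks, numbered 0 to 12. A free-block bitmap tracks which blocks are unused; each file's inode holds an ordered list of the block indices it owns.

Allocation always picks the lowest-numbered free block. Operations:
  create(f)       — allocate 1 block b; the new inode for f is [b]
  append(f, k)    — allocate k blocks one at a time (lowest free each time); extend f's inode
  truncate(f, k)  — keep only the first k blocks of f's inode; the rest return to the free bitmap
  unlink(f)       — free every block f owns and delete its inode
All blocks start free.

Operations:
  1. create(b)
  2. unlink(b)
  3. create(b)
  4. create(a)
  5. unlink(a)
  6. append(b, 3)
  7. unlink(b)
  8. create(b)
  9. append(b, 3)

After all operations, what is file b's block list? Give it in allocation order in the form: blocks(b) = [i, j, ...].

blocks(b) = [0, 1, 2, 3]

  1. create(b)  ⇒  F............  {b→[0]}
  2. unlink(b)  ⇒  .............  {}
  3. create(b)  ⇒  F............  {b→[0]}
  4. create(a)  ⇒  FF...........  {a→[1]; b→[0]}
  5. unlink(a)  ⇒  F............  {b→[0]}
  6. append(b, 3)  ⇒  FFFF.........  {b→[0, 1, 2, 3]}
  7. unlink(b)  ⇒  .............  {}
  8. create(b)  ⇒  F............  {b→[0]}
  9. append(b, 3)  ⇒  FFFF.........  {b→[0, 1, 2, 3]}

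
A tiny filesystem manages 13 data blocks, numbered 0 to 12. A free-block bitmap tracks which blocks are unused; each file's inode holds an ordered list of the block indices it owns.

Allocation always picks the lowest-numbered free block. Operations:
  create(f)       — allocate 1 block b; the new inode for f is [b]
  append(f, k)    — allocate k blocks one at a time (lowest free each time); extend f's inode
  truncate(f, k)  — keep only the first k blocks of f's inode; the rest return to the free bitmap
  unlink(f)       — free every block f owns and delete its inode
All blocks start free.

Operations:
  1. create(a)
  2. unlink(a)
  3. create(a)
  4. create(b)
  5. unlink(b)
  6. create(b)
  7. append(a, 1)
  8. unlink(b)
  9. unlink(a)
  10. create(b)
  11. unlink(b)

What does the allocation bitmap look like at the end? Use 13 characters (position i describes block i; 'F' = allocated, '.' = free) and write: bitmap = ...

  1. create(a)  ⇒  F............  {a→[0]}
  2. unlink(a)  ⇒  .............  {}
  3. create(a)  ⇒  F............  {a→[0]}
  4. create(b)  ⇒  FF...........  {a→[0]; b→[1]}
  5. unlink(b)  ⇒  F............  {a→[0]}
  6. create(b)  ⇒  FF...........  {a→[0]; b→[1]}
  7. append(a, 1)  ⇒  FFF..........  {a→[0, 2]; b→[1]}
  8. unlink(b)  ⇒  F.F..........  {a→[0, 2]}
  9. unlink(a)  ⇒  .............  {}
  10. create(b)  ⇒  F............  {b→[0]}
  11. unlink(b)  ⇒  .............  {}

bitmap = .............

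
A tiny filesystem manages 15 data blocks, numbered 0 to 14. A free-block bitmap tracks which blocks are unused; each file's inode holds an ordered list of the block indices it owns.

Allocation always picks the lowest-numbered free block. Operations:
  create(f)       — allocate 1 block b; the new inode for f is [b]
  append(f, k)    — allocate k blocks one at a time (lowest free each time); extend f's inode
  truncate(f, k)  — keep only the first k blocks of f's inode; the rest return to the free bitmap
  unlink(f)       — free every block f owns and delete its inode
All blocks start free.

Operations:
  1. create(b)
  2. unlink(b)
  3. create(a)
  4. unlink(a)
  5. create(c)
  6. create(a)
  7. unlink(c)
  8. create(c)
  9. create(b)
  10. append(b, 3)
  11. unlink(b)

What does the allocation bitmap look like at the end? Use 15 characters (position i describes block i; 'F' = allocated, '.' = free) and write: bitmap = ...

bitmap = FF.............

[1] create(b) — b=0 (map F..............)
[2] unlink(b) —  (map ...............)
[3] create(a) — a=0 (map F..............)
[4] unlink(a) —  (map ...............)
[5] create(c) — c=0 (map F..............)
[6] create(a) — a=1 c=0 (map FF.............)
[7] unlink(c) — a=1 (map .F.............)
[8] create(c) — a=1 c=0 (map FF.............)
[9] create(b) — a=1 b=2 c=0 (map FFF............)
[10] append(b, 3) — a=1 b=2,3,4,5 c=0 (map FFFFFF.........)
[11] unlink(b) — a=1 c=0 (map FF.............)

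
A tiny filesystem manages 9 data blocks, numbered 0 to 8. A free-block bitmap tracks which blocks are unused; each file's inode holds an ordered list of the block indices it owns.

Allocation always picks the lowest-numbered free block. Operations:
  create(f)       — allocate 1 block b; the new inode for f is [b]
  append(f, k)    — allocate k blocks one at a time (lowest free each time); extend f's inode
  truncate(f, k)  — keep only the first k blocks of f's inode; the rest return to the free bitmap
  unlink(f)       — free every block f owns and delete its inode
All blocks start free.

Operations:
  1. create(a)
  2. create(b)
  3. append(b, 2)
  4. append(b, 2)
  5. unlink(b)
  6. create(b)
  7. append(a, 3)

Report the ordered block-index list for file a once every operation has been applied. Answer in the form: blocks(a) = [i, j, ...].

blocks(a) = [0, 2, 3, 4]

create(a): bitmap=F........ | a=[0]
create(b): bitmap=FF....... | a=[0] b=[1]
append(b, 2): bitmap=FFFF..... | a=[0] b=[1, 2, 3]
append(b, 2): bitmap=FFFFFF... | a=[0] b=[1, 2, 3, 4, 5]
unlink(b): bitmap=F........ | a=[0]
create(b): bitmap=FF....... | a=[0] b=[1]
append(a, 3): bitmap=FFFFF.... | a=[0, 2, 3, 4] b=[1]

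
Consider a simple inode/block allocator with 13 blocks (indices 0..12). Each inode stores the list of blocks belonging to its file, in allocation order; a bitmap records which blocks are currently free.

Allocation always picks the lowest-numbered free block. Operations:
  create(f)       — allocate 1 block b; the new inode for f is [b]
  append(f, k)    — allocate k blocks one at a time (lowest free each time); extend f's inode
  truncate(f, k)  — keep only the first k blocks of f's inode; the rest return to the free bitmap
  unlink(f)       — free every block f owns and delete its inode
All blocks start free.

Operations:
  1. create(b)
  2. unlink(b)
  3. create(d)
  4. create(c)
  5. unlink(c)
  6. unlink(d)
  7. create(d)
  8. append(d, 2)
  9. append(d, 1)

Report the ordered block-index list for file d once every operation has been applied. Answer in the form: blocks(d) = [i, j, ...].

blocks(d) = [0, 1, 2, 3]

create(b): bitmap=F............ | b=[0]
unlink(b): bitmap=............. | 
create(d): bitmap=F............ | d=[0]
create(c): bitmap=FF........... | c=[1] d=[0]
unlink(c): bitmap=F............ | d=[0]
unlink(d): bitmap=............. | 
create(d): bitmap=F............ | d=[0]
append(d, 2): bitmap=FFF.......... | d=[0, 1, 2]
append(d, 1): bitmap=FFFF......... | d=[0, 1, 2, 3]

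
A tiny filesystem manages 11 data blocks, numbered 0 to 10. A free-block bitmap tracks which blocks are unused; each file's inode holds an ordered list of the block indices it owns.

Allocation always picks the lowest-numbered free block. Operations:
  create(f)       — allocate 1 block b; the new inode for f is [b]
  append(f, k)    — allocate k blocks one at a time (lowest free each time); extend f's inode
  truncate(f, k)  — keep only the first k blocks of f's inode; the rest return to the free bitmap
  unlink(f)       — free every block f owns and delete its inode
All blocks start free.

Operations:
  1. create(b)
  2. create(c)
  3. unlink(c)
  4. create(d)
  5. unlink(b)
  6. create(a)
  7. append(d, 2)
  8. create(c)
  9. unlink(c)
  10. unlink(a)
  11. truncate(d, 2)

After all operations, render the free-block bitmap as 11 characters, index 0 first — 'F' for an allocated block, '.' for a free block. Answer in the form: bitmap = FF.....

[1] create(b) — b=0 (map F..........)
[2] create(c) — b=0 c=1 (map FF.........)
[3] unlink(c) — b=0 (map F..........)
[4] create(d) — b=0 d=1 (map FF.........)
[5] unlink(b) — d=1 (map .F.........)
[6] create(a) — a=0 d=1 (map FF.........)
[7] append(d, 2) — a=0 d=1,2,3 (map FFFF.......)
[8] create(c) — a=0 c=4 d=1,2,3 (map FFFFF......)
[9] unlink(c) — a=0 d=1,2,3 (map FFFF.......)
[10] unlink(a) — d=1,2,3 (map .FFF.......)
[11] truncate(d, 2) — d=1,2 (map .FF........)

bitmap = .FF........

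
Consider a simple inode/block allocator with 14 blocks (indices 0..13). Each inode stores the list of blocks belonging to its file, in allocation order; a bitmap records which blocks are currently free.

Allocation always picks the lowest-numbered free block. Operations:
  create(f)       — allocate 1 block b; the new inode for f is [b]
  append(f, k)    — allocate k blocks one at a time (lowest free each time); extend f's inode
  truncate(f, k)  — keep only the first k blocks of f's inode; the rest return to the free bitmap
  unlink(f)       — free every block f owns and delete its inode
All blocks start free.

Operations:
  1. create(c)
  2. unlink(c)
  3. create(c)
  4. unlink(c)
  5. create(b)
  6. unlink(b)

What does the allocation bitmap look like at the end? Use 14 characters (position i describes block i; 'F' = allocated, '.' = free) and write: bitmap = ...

[1] create(c) — c=0 (map F.............)
[2] unlink(c) —  (map ..............)
[3] create(c) — c=0 (map F.............)
[4] unlink(c) —  (map ..............)
[5] create(b) — b=0 (map F.............)
[6] unlink(b) —  (map ..............)

bitmap = ..............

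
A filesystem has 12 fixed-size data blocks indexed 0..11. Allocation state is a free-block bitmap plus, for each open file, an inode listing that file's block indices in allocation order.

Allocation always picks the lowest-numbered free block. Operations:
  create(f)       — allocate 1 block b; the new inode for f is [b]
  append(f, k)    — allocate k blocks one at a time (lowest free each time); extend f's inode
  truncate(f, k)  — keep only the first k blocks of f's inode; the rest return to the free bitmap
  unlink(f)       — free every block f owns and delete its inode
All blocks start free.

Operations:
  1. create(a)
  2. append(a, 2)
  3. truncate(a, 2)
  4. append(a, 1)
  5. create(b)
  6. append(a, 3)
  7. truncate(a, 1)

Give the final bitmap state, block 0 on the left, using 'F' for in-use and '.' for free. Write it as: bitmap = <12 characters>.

bitmap = F..F........

  1. create(a)  ⇒  F...........  {a→[0]}
  2. append(a, 2)  ⇒  FFF.........  {a→[0, 1, 2]}
  3. truncate(a, 2)  ⇒  FF..........  {a→[0, 1]}
  4. append(a, 1)  ⇒  FFF.........  {a→[0, 1, 2]}
  5. create(b)  ⇒  FFFF........  {a→[0, 1, 2]; b→[3]}
  6. append(a, 3)  ⇒  FFFFFFF.....  {a→[0, 1, 2, 4, 5, 6]; b→[3]}
  7. truncate(a, 1)  ⇒  F..F........  {a→[0]; b→[3]}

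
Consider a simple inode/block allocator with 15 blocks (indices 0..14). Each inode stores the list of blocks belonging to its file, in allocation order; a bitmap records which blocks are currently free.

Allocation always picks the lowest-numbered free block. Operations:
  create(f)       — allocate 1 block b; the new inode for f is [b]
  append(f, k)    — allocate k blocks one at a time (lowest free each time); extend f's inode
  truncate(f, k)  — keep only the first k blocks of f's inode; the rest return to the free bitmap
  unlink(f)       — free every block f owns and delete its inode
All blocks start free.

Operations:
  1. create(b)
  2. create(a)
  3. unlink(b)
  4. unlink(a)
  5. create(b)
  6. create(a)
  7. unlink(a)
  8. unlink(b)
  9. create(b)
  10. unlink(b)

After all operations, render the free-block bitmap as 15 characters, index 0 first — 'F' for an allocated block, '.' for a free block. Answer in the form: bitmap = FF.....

bitmap = ...............

[1] create(b) — b=0 (map F..............)
[2] create(a) — a=1 b=0 (map FF.............)
[3] unlink(b) — a=1 (map .F.............)
[4] unlink(a) —  (map ...............)
[5] create(b) — b=0 (map F..............)
[6] create(a) — a=1 b=0 (map FF.............)
[7] unlink(a) — b=0 (map F..............)
[8] unlink(b) —  (map ...............)
[9] create(b) — b=0 (map F..............)
[10] unlink(b) —  (map ...............)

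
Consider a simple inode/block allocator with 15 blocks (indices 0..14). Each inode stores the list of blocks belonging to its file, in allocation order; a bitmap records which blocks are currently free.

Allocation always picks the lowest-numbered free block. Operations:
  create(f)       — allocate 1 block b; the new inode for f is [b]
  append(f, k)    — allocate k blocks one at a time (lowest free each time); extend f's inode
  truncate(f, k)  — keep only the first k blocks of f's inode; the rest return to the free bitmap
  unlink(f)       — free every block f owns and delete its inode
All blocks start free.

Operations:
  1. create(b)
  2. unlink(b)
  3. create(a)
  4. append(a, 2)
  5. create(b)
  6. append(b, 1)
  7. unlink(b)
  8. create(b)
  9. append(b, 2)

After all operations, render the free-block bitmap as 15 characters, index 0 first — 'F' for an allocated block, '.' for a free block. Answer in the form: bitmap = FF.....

bitmap = FFFFFF.........

after create(b) → b:[0]  free=[F..............]
after unlink(b) →   free=[...............]
after create(a) → a:[0]  free=[F..............]
after append(a, 2) → a:[0, 1, 2]  free=[FFF............]
after create(b) → a:[0, 1, 2], b:[3]  free=[FFFF...........]
after append(b, 1) → a:[0, 1, 2], b:[3, 4]  free=[FFFFF..........]
after unlink(b) → a:[0, 1, 2]  free=[FFF............]
after create(b) → a:[0, 1, 2], b:[3]  free=[FFFF...........]
after append(b, 2) → a:[0, 1, 2], b:[3, 4, 5]  free=[FFFFFF.........]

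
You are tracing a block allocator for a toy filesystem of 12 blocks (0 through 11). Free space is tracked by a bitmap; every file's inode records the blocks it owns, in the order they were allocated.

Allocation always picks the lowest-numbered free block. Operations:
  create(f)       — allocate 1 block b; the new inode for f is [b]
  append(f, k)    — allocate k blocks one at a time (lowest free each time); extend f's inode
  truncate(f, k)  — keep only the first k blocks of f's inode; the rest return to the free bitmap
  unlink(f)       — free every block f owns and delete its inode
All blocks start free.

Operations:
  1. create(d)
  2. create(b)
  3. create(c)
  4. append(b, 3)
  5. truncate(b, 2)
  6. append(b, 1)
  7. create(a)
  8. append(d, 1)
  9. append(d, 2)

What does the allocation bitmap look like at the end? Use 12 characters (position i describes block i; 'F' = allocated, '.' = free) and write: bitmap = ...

after create(d) → d:[0]  free=[F...........]
after create(b) → b:[1], d:[0]  free=[FF..........]
after create(c) → b:[1], c:[2], d:[0]  free=[FFF.........]
after append(b, 3) → b:[1, 3, 4, 5], c:[2], d:[0]  free=[FFFFFF......]
after truncate(b, 2) → b:[1, 3], c:[2], d:[0]  free=[FFFF........]
after append(b, 1) → b:[1, 3, 4], c:[2], d:[0]  free=[FFFFF.......]
after create(a) → a:[5], b:[1, 3, 4], c:[2], d:[0]  free=[FFFFFF......]
after append(d, 1) → a:[5], b:[1, 3, 4], c:[2], d:[0, 6]  free=[FFFFFFF.....]
after append(d, 2) → a:[5], b:[1, 3, 4], c:[2], d:[0, 6, 7, 8]  free=[FFFFFFFFF...]

bitmap = FFFFFFFFF...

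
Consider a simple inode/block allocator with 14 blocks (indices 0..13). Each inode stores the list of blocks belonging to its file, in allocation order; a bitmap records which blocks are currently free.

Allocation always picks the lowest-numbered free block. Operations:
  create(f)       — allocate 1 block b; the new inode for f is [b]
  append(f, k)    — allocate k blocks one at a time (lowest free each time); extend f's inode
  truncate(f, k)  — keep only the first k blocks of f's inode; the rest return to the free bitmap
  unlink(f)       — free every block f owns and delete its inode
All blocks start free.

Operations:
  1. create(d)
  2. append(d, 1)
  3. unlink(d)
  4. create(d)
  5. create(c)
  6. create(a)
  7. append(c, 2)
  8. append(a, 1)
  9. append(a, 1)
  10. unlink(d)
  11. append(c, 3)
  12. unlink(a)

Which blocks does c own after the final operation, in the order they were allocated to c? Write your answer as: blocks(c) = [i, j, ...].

[1] create(d) — d=0 (map F.............)
[2] append(d, 1) — d=0,1 (map FF............)
[3] unlink(d) —  (map ..............)
[4] create(d) — d=0 (map F.............)
[5] create(c) — c=1 d=0 (map FF............)
[6] create(a) — a=2 c=1 d=0 (map FFF...........)
[7] append(c, 2) — a=2 c=1,3,4 d=0 (map FFFFF.........)
[8] append(a, 1) — a=2,5 c=1,3,4 d=0 (map FFFFFF........)
[9] append(a, 1) — a=2,5,6 c=1,3,4 d=0 (map FFFFFFF.......)
[10] unlink(d) — a=2,5,6 c=1,3,4 (map .FFFFFF.......)
[11] append(c, 3) — a=2,5,6 c=1,3,4,0,7,8 (map FFFFFFFFF.....)
[12] unlink(a) — c=1,3,4,0,7,8 (map FF.FF..FF.....)

blocks(c) = [1, 3, 4, 0, 7, 8]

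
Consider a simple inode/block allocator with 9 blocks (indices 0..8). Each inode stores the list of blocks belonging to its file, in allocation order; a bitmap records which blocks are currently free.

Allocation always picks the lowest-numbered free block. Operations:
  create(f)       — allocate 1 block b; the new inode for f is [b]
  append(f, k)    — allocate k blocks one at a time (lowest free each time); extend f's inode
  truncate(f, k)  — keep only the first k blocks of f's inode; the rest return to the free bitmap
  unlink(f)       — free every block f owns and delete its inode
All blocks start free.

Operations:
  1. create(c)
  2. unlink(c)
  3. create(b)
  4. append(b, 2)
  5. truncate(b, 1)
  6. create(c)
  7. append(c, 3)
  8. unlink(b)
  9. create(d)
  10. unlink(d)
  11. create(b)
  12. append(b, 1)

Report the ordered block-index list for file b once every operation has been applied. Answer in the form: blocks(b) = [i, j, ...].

[1] create(c) — c=0 (map F........)
[2] unlink(c) —  (map .........)
[3] create(b) — b=0 (map F........)
[4] append(b, 2) — b=0,1,2 (map FFF......)
[5] truncate(b, 1) — b=0 (map F........)
[6] create(c) — b=0 c=1 (map FF.......)
[7] append(c, 3) — b=0 c=1,2,3,4 (map FFFFF....)
[8] unlink(b) — c=1,2,3,4 (map .FFFF....)
[9] create(d) — c=1,2,3,4 d=0 (map FFFFF....)
[10] unlink(d) — c=1,2,3,4 (map .FFFF....)
[11] create(b) — b=0 c=1,2,3,4 (map FFFFF....)
[12] append(b, 1) — b=0,5 c=1,2,3,4 (map FFFFFF...)

blocks(b) = [0, 5]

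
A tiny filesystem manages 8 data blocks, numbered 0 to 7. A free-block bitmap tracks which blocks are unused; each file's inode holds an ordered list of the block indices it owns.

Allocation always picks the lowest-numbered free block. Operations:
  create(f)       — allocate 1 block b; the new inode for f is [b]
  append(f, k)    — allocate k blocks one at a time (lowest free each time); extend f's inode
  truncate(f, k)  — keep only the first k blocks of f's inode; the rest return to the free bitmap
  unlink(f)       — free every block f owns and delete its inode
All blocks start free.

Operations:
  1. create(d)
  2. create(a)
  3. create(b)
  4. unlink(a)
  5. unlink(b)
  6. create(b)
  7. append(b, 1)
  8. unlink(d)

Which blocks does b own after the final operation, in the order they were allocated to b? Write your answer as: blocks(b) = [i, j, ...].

blocks(b) = [1, 2]

[1] create(d) — d=0 (map F.......)
[2] create(a) — a=1 d=0 (map FF......)
[3] create(b) — a=1 b=2 d=0 (map FFF.....)
[4] unlink(a) — b=2 d=0 (map F.F.....)
[5] unlink(b) — d=0 (map F.......)
[6] create(b) — b=1 d=0 (map FF......)
[7] append(b, 1) — b=1,2 d=0 (map FFF.....)
[8] unlink(d) — b=1,2 (map .FF.....)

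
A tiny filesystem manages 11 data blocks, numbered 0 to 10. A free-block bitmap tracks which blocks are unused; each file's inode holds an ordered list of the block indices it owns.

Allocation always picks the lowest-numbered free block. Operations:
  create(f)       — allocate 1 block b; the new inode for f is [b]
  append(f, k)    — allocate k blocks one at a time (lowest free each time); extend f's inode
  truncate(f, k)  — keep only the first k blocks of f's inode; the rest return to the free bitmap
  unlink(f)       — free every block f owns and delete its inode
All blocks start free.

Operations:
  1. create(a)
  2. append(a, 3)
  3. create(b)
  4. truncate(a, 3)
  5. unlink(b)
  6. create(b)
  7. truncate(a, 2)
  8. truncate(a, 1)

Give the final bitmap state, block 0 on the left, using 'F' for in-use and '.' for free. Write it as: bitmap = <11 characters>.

bitmap = F..F.......

  1. create(a)  ⇒  F..........  {a→[0]}
  2. append(a, 3)  ⇒  FFFF.......  {a→[0, 1, 2, 3]}
  3. create(b)  ⇒  FFFFF......  {a→[0, 1, 2, 3]; b→[4]}
  4. truncate(a, 3)  ⇒  FFF.F......  {a→[0, 1, 2]; b→[4]}
  5. unlink(b)  ⇒  FFF........  {a→[0, 1, 2]}
  6. create(b)  ⇒  FFFF.......  {a→[0, 1, 2]; b→[3]}
  7. truncate(a, 2)  ⇒  FF.F.......  {a→[0, 1]; b→[3]}
  8. truncate(a, 1)  ⇒  F..F.......  {a→[0]; b→[3]}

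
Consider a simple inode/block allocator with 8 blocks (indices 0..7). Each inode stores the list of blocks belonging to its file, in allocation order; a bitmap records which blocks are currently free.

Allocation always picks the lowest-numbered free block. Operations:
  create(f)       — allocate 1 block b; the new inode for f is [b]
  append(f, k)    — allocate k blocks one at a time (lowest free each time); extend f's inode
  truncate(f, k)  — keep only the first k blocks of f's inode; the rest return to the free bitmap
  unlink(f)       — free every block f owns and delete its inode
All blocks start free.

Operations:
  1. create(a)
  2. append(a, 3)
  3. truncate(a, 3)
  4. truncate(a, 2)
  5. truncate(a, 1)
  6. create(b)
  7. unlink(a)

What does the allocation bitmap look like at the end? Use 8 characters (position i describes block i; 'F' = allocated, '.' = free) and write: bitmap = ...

bitmap = .F......

after create(a) → a:[0]  free=[F.......]
after append(a, 3) → a:[0, 1, 2, 3]  free=[FFFF....]
after truncate(a, 3) → a:[0, 1, 2]  free=[FFF.....]
after truncate(a, 2) → a:[0, 1]  free=[FF......]
after truncate(a, 1) → a:[0]  free=[F.......]
after create(b) → a:[0], b:[1]  free=[FF......]
after unlink(a) → b:[1]  free=[.F......]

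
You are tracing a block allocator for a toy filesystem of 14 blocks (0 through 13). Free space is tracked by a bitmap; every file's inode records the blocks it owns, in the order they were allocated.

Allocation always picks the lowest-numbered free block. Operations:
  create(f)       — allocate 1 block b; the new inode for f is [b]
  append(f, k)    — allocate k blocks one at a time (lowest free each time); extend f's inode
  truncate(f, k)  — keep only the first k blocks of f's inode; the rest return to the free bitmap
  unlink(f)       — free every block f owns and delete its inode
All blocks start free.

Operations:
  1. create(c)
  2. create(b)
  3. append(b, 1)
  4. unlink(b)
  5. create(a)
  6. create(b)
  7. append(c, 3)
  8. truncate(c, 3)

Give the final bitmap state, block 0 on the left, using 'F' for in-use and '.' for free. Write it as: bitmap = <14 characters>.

after create(c) → c:[0]  free=[F.............]
after create(b) → b:[1], c:[0]  free=[FF............]
after append(b, 1) → b:[1, 2], c:[0]  free=[FFF...........]
after unlink(b) → c:[0]  free=[F.............]
after create(a) → a:[1], c:[0]  free=[FF............]
after create(b) → a:[1], b:[2], c:[0]  free=[FFF...........]
after append(c, 3) → a:[1], b:[2], c:[0, 3, 4, 5]  free=[FFFFFF........]
after truncate(c, 3) → a:[1], b:[2], c:[0, 3, 4]  free=[FFFFF.........]

bitmap = FFFFF.........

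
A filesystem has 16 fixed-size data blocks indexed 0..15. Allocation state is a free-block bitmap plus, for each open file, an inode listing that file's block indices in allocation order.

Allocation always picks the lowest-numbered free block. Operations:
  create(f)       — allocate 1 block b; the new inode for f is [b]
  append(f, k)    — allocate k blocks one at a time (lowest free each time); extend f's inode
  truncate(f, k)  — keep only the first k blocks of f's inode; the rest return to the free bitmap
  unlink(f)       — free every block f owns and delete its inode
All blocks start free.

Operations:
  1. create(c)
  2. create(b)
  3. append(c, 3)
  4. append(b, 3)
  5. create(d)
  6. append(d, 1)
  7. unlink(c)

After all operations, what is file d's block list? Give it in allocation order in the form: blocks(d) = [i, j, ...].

  1. create(c)  ⇒  F...............  {c→[0]}
  2. create(b)  ⇒  FF..............  {b→[1]; c→[0]}
  3. append(c, 3)  ⇒  FFFFF...........  {b→[1]; c→[0, 2, 3, 4]}
  4. append(b, 3)  ⇒  FFFFFFFF........  {b→[1, 5, 6, 7]; c→[0, 2, 3, 4]}
  5. create(d)  ⇒  FFFFFFFFF.......  {b→[1, 5, 6, 7]; c→[0, 2, 3, 4]; d→[8]}
  6. append(d, 1)  ⇒  FFFFFFFFFF......  {b→[1, 5, 6, 7]; c→[0, 2, 3, 4]; d→[8, 9]}
  7. unlink(c)  ⇒  .F...FFFFF......  {b→[1, 5, 6, 7]; d→[8, 9]}

blocks(d) = [8, 9]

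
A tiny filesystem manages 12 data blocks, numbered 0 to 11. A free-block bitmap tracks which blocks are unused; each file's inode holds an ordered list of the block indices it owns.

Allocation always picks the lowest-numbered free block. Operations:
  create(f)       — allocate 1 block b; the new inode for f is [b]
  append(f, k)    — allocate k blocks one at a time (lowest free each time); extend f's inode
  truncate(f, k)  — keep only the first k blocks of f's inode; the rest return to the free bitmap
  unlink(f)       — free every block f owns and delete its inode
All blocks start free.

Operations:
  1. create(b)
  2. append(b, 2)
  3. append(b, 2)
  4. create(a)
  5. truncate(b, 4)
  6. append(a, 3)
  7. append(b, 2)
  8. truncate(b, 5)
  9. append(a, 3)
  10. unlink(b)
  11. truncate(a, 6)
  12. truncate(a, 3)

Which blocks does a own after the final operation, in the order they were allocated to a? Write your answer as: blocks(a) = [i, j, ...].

create(b): bitmap=F........... | b=[0]
append(b, 2): bitmap=FFF......... | b=[0, 1, 2]
append(b, 2): bitmap=FFFFF....... | b=[0, 1, 2, 3, 4]
create(a): bitmap=FFFFFF...... | a=[5] b=[0, 1, 2, 3, 4]
truncate(b, 4): bitmap=FFFF.F...... | a=[5] b=[0, 1, 2, 3]
append(a, 3): bitmap=FFFFFFFF.... | a=[5, 4, 6, 7] b=[0, 1, 2, 3]
append(b, 2): bitmap=FFFFFFFFFF.. | a=[5, 4, 6, 7] b=[0, 1, 2, 3, 8, 9]
truncate(b, 5): bitmap=FFFFFFFFF... | a=[5, 4, 6, 7] b=[0, 1, 2, 3, 8]
append(a, 3): bitmap=FFFFFFFFFFFF | a=[5, 4, 6, 7, 9, 10, 11] b=[0, 1, 2, 3, 8]
unlink(b): bitmap=....FFFF.FFF | a=[5, 4, 6, 7, 9, 10, 11]
truncate(a, 6): bitmap=....FFFF.FF. | a=[5, 4, 6, 7, 9, 10]
truncate(a, 3): bitmap=....FFF..... | a=[5, 4, 6]

blocks(a) = [5, 4, 6]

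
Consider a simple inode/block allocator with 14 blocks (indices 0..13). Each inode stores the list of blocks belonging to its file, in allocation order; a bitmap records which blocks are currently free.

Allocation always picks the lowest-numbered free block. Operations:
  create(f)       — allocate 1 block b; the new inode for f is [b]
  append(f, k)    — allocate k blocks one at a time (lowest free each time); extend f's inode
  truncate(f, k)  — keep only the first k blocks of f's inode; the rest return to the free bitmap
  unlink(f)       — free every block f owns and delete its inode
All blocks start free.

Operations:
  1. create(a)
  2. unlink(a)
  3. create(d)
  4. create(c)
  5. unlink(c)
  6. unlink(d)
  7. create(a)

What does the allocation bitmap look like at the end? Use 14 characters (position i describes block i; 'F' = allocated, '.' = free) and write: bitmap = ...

bitmap = F.............

after create(a) → a:[0]  free=[F.............]
after unlink(a) →   free=[..............]
after create(d) → d:[0]  free=[F.............]
after create(c) → c:[1], d:[0]  free=[FF............]
after unlink(c) → d:[0]  free=[F.............]
after unlink(d) →   free=[..............]
after create(a) → a:[0]  free=[F.............]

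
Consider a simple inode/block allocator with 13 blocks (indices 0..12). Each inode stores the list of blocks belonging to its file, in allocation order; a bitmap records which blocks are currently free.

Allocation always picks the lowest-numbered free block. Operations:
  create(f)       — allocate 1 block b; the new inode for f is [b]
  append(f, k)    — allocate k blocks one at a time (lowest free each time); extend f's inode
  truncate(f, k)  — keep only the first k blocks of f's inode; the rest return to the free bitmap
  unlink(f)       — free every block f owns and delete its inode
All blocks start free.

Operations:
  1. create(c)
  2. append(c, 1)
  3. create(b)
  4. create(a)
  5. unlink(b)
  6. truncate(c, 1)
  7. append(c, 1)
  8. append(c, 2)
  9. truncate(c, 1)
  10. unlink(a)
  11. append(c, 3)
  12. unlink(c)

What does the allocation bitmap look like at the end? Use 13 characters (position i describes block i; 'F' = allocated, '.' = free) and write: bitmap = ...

bitmap = .............

after create(c) → c:[0]  free=[F............]
after append(c, 1) → c:[0, 1]  free=[FF...........]
after create(b) → b:[2], c:[0, 1]  free=[FFF..........]
after create(a) → a:[3], b:[2], c:[0, 1]  free=[FFFF.........]
after unlink(b) → a:[3], c:[0, 1]  free=[FF.F.........]
after truncate(c, 1) → a:[3], c:[0]  free=[F..F.........]
after append(c, 1) → a:[3], c:[0, 1]  free=[FF.F.........]
after append(c, 2) → a:[3], c:[0, 1, 2, 4]  free=[FFFFF........]
after truncate(c, 1) → a:[3], c:[0]  free=[F..F.........]
after unlink(a) → c:[0]  free=[F............]
after append(c, 3) → c:[0, 1, 2, 3]  free=[FFFF.........]
after unlink(c) →   free=[.............]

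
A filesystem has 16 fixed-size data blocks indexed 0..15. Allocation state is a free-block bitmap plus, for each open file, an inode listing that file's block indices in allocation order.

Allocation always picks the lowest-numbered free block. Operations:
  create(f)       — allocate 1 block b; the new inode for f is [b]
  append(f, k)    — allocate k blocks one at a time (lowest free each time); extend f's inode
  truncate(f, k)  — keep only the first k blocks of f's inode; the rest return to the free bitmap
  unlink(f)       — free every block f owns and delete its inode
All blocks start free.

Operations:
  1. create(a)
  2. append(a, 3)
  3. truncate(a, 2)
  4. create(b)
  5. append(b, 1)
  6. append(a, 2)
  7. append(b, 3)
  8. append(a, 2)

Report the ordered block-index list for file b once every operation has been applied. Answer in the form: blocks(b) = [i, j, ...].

blocks(b) = [2, 3, 6, 7, 8]

create(a): bitmap=F............... | a=[0]
append(a, 3): bitmap=FFFF............ | a=[0, 1, 2, 3]
truncate(a, 2): bitmap=FF.............. | a=[0, 1]
create(b): bitmap=FFF............. | a=[0, 1] b=[2]
append(b, 1): bitmap=FFFF............ | a=[0, 1] b=[2, 3]
append(a, 2): bitmap=FFFFFF.......... | a=[0, 1, 4, 5] b=[2, 3]
append(b, 3): bitmap=FFFFFFFFF....... | a=[0, 1, 4, 5] b=[2, 3, 6, 7, 8]
append(a, 2): bitmap=FFFFFFFFFFF..... | a=[0, 1, 4, 5, 9, 10] b=[2, 3, 6, 7, 8]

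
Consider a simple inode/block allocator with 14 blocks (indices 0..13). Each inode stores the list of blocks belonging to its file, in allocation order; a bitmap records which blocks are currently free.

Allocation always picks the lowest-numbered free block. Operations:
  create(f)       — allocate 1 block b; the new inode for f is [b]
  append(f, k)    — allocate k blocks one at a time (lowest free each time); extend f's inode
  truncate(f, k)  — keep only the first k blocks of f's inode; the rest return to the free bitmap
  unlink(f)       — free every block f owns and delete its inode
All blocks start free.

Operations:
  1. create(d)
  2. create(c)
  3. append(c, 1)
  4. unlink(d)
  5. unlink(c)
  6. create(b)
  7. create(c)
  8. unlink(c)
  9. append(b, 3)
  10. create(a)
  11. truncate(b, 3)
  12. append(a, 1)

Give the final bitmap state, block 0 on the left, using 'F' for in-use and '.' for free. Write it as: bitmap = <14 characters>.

  1. create(d)  ⇒  F.............  {d→[0]}
  2. create(c)  ⇒  FF............  {c→[1]; d→[0]}
  3. append(c, 1)  ⇒  FFF...........  {c→[1, 2]; d→[0]}
  4. unlink(d)  ⇒  .FF...........  {c→[1, 2]}
  5. unlink(c)  ⇒  ..............  {}
  6. create(b)  ⇒  F.............  {b→[0]}
  7. create(c)  ⇒  FF............  {b→[0]; c→[1]}
  8. unlink(c)  ⇒  F.............  {b→[0]}
  9. append(b, 3)  ⇒  FFFF..........  {b→[0, 1, 2, 3]}
  10. create(a)  ⇒  FFFFF.........  {a→[4]; b→[0, 1, 2, 3]}
  11. truncate(b, 3)  ⇒  FFF.F.........  {a→[4]; b→[0, 1, 2]}
  12. append(a, 1)  ⇒  FFFFF.........  {a→[4, 3]; b→[0, 1, 2]}

bitmap = FFFFF.........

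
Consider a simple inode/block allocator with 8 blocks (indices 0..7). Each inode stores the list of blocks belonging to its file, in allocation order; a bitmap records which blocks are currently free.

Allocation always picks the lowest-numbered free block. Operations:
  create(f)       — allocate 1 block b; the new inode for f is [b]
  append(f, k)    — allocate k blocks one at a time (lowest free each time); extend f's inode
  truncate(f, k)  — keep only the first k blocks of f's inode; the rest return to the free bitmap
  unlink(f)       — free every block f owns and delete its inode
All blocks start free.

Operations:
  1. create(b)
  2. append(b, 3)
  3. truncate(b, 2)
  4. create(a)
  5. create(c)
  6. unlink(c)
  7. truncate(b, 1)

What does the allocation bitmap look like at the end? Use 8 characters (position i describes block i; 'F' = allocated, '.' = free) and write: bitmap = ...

bitmap = F.F.....

after create(b) → b:[0]  free=[F.......]
after append(b, 3) → b:[0, 1, 2, 3]  free=[FFFF....]
after truncate(b, 2) → b:[0, 1]  free=[FF......]
after create(a) → a:[2], b:[0, 1]  free=[FFF.....]
after create(c) → a:[2], b:[0, 1], c:[3]  free=[FFFF....]
after unlink(c) → a:[2], b:[0, 1]  free=[FFF.....]
after truncate(b, 1) → a:[2], b:[0]  free=[F.F.....]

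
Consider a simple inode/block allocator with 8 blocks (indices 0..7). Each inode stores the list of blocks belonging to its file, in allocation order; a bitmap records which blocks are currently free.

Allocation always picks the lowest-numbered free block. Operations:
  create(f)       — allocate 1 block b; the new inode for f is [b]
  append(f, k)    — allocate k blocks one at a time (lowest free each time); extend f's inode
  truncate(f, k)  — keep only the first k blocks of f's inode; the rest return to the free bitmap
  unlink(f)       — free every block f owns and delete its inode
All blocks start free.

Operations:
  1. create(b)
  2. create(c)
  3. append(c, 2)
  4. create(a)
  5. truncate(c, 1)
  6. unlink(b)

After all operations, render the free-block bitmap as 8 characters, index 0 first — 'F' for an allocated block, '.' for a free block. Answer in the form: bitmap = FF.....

bitmap = .F..F...

after create(b) → b:[0]  free=[F.......]
after create(c) → b:[0], c:[1]  free=[FF......]
after append(c, 2) → b:[0], c:[1, 2, 3]  free=[FFFF....]
after create(a) → a:[4], b:[0], c:[1, 2, 3]  free=[FFFFF...]
after truncate(c, 1) → a:[4], b:[0], c:[1]  free=[FF..F...]
after unlink(b) → a:[4], c:[1]  free=[.F..F...]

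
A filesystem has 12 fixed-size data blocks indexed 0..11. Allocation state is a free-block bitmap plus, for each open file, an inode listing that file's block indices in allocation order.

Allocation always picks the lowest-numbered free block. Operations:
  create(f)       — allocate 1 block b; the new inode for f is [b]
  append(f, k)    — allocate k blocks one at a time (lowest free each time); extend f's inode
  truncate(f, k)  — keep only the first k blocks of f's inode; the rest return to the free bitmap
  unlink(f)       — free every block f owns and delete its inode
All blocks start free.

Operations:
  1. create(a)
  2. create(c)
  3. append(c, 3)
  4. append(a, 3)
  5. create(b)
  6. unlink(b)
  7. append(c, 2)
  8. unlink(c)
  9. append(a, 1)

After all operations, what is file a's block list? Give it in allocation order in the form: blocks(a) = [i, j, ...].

blocks(a) = [0, 5, 6, 7, 1]

create(a): bitmap=F........... | a=[0]
create(c): bitmap=FF.......... | a=[0] c=[1]
append(c, 3): bitmap=FFFFF....... | a=[0] c=[1, 2, 3, 4]
append(a, 3): bitmap=FFFFFFFF.... | a=[0, 5, 6, 7] c=[1, 2, 3, 4]
create(b): bitmap=FFFFFFFFF... | a=[0, 5, 6, 7] b=[8] c=[1, 2, 3, 4]
unlink(b): bitmap=FFFFFFFF.... | a=[0, 5, 6, 7] c=[1, 2, 3, 4]
append(c, 2): bitmap=FFFFFFFFFF.. | a=[0, 5, 6, 7] c=[1, 2, 3, 4, 8, 9]
unlink(c): bitmap=F....FFF.... | a=[0, 5, 6, 7]
append(a, 1): bitmap=FF...FFF.... | a=[0, 5, 6, 7, 1]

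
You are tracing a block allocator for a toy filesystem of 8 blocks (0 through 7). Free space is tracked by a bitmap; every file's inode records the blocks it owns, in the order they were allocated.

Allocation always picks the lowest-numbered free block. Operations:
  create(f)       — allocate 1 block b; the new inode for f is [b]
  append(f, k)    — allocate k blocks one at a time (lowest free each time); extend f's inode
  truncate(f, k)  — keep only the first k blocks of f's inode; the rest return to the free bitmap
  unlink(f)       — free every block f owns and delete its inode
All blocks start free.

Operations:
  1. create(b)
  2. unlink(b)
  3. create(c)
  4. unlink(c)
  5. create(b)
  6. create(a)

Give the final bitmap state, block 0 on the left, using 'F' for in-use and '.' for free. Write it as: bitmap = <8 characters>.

[1] create(b) — b=0 (map F.......)
[2] unlink(b) —  (map ........)
[3] create(c) — c=0 (map F.......)
[4] unlink(c) —  (map ........)
[5] create(b) — b=0 (map F.......)
[6] create(a) — a=1 b=0 (map FF......)

bitmap = FF......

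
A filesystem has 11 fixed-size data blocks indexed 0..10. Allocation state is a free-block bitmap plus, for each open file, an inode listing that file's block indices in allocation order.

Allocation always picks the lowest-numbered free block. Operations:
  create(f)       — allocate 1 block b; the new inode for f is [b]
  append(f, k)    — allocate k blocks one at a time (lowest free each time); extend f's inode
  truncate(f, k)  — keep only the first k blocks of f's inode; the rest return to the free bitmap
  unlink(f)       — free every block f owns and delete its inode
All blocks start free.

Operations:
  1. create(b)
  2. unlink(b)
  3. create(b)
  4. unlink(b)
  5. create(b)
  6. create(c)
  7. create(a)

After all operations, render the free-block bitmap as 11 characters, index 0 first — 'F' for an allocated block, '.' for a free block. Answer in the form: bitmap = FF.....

after create(b) → b:[0]  free=[F..........]
after unlink(b) →   free=[...........]
after create(b) → b:[0]  free=[F..........]
after unlink(b) →   free=[...........]
after create(b) → b:[0]  free=[F..........]
after create(c) → b:[0], c:[1]  free=[FF.........]
after create(a) → a:[2], b:[0], c:[1]  free=[FFF........]

bitmap = FFF........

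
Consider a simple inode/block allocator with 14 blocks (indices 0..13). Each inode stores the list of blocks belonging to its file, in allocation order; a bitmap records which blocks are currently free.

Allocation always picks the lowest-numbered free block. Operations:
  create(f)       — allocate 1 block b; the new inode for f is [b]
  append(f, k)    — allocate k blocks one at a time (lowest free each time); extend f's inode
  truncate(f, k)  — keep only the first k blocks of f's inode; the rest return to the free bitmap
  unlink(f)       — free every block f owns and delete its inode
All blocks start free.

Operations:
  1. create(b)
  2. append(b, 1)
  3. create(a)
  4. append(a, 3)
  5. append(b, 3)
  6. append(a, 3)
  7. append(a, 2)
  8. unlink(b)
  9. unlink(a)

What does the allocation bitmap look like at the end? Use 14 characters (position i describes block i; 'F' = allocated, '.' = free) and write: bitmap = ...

bitmap = ..............

[1] create(b) — b=0 (map F.............)
[2] append(b, 1) — b=0,1 (map FF............)
[3] create(a) — a=2 b=0,1 (map FFF...........)
[4] append(a, 3) — a=2,3,4,5 b=0,1 (map FFFFFF........)
[5] append(b, 3) — a=2,3,4,5 b=0,1,6,7,8 (map FFFFFFFFF.....)
[6] append(a, 3) — a=2,3,4,5,9,10,11 b=0,1,6,7,8 (map FFFFFFFFFFFF..)
[7] append(a, 2) — a=2,3,4,5,9,10,11,12,13 b=0,1,6,7,8 (map FFFFFFFFFFFFFF)
[8] unlink(b) — a=2,3,4,5,9,10,11,12,13 (map ..FFFF...FFFFF)
[9] unlink(a) —  (map ..............)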